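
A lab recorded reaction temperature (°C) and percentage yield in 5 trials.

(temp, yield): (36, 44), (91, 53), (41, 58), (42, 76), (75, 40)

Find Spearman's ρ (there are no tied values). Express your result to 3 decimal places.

Rank temp: 1, 5, 2, 3, 4
Rank yield: 2, 3, 4, 5, 1
d = rank(temp) − rank(yield): -1, 2, -2, -2, 3; Σd² = 22
ρ = 1 − 6Σd² / [n(n²−1)] = 1 − 6×22 / (5×24) = 1 − 132/120 ≈ -0.100

-0.100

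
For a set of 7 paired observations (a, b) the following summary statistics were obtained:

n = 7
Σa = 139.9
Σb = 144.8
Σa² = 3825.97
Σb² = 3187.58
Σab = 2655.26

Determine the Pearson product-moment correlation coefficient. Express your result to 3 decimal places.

-0.536

r = (nΣab − ΣaΣb) / √[(nΣa² − (Σa)²)(nΣb² − (Σb)²)]
Numerator: 7×2655.26 − 139.9×144.8 = -1670.7
Denominator: √[(26781.79 − 19572.01)(22313.06 − 20967.04)] = √[7209.78 × 1346.02] = 3115.2059
r = -1670.7 / 3115.2059 ≈ -0.536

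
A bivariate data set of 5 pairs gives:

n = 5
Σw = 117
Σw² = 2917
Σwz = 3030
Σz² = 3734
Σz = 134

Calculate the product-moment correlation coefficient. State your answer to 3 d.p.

-0.660

r = (nΣwz − ΣwΣz) / √[(nΣw² − (Σw)²)(nΣz² − (Σz)²)]
Numerator: 5×3030 − 117×134 = -528
Denominator: √[(14585 − 13689)(18670 − 17956)] = √[896 × 714] = 799.8400
r = -528 / 799.8400 ≈ -0.660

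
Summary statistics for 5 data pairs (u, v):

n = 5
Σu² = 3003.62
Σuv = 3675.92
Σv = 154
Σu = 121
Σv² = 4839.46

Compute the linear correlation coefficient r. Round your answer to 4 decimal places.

-0.5971

r = (nΣuv − ΣuΣv) / √[(nΣu² − (Σu)²)(nΣv² − (Σv)²)]
Numerator: 5×3675.92 − 121×154 = -254.4
Denominator: √[(15018.1 − 14641)(24197.3 − 23716)] = √[377.1 × 481.3] = 426.0261
r = -254.4 / 426.0261 ≈ -0.5971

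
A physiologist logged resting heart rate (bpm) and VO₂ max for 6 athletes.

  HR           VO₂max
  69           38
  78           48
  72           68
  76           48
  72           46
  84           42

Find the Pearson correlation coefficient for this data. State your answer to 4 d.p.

-0.1729

n = 6, Σx = 451, Σy = 290, Σx² = 34045, Σy² = 14556, Σxy = 21750
nΣxy − ΣxΣy = 130500 − 130790 = -290
nΣx² − (Σx)² = 204270 − 203401 = 869; nΣy² − (Σy)² = 87336 − 84100 = 3236
r = -290 / √(869 × 3236) = -290 / 1676.9270 ≈ -0.1729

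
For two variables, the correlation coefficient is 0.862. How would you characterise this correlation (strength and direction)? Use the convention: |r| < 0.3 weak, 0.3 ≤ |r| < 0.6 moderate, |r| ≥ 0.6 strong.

strong positive

r = 0.862 > 0 so the relationship is positive.
|r| = 0.862, which falls in the strong range.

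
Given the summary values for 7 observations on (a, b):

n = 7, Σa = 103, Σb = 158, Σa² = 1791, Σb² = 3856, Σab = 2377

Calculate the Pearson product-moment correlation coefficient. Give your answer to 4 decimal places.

r = (nΣab − ΣaΣb) / √[(nΣa² − (Σa)²)(nΣb² − (Σb)²)]
Numerator: 7×2377 − 103×158 = 365
Denominator: √[(12537 − 10609)(26992 − 24964)] = √[1928 × 2028] = 1977.3679
r = 365 / 1977.3679 ≈ 0.1846

0.1846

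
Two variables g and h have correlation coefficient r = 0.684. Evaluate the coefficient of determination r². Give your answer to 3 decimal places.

0.468

r² = (0.684)² = 0.468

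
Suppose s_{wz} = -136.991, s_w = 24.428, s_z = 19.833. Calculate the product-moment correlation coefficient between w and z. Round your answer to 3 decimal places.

r = Cov(w,z) / (s_w · s_z) = -136.991 / (24.428 × 19.833)
  = -136.991 / 484.4805 ≈ -0.283

-0.283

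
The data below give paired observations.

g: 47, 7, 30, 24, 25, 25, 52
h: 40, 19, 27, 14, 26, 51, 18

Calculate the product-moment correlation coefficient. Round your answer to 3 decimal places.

0.140

n = 7, Σg = 210, Σh = 195, Σg² = 7688, Σh² = 6487, Σgh = 6020
nΣgh − ΣgΣh = 42140 − 40950 = 1190
nΣg² − (Σg)² = 53816 − 44100 = 9716; nΣh² − (Σh)² = 45409 − 38025 = 7384
r = 1190 / √(9716 × 7384) = 1190 / 8470.1207 ≈ 0.140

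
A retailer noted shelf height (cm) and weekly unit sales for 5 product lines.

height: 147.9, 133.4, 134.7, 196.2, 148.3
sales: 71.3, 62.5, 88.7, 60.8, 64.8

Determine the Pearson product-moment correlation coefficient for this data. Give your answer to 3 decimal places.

n = 5, Σx = 760.5, Σy = 348.1, Σx² = 118301.39, Σy² = 24753.31, Σxy = 52369.46
nΣxy − ΣxΣy = 261847.3 − 264730.05 = -2882.75
nΣx² − (Σx)² = 591506.95 − 578360.25 = 13146.7; nΣy² − (Σy)² = 123766.55 − 121173.61 = 2592.94
r = -2882.75 / √(13146.7 × 2592.94) = -2882.75 / 5838.5447 ≈ -0.494

-0.494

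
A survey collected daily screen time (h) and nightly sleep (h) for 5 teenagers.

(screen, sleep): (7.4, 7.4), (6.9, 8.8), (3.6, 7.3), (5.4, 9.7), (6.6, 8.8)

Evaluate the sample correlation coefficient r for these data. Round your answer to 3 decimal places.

n = 5, Σx = 29.9, Σy = 42, Σx² = 188.05, Σy² = 357.02, Σxy = 252.22
nΣxy − ΣxΣy = 1261.1 − 1255.8 = 5.3
nΣx² − (Σx)² = 940.25 − 894.01 = 46.24; nΣy² − (Σy)² = 1785.1 − 1764 = 21.1
r = 5.3 / √(46.24 × 21.1) = 5.3 / 31.2356 ≈ 0.170

0.170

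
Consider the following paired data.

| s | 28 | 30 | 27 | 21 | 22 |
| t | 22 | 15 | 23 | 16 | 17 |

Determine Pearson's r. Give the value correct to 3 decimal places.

n = 5, Σs = 128, Σt = 93, Σs² = 3338, Σt² = 1783, Σst = 2397
nΣst − ΣsΣt = 11985 − 11904 = 81
nΣs² − (Σs)² = 16690 − 16384 = 306; nΣt² − (Σt)² = 8915 − 8649 = 266
r = 81 / √(306 × 266) = 81 / 285.2998 ≈ 0.284

0.284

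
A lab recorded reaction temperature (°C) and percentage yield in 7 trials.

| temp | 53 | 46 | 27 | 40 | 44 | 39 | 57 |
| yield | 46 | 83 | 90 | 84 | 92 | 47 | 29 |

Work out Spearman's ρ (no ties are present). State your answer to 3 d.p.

-0.643

Rank temp: 6, 5, 1, 3, 4, 2, 7
Rank yield: 2, 4, 6, 5, 7, 3, 1
d = rank(temp) − rank(yield): 4, 1, -5, -2, -3, -1, 6; Σd² = 92
ρ = 1 − 6Σd² / [n(n²−1)] = 1 − 6×92 / (7×48) = 1 − 552/336 ≈ -0.643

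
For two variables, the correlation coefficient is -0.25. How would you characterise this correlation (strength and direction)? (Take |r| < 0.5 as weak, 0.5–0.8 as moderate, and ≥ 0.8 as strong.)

weak negative

r = -0.25 < 0 so the relationship is negative.
|r| = 0.25, which falls in the weak range.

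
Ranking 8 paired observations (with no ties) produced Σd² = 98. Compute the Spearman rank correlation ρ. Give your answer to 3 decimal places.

ρ = 1 − 6Σd² / [n(n²−1)] = 1 − 6×98 / (8×63)
  = 1 − 588/504 = 1 − 1.1667 ≈ -0.167

-0.167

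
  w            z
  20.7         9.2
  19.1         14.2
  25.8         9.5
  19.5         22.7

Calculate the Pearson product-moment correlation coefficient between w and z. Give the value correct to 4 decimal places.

n = 4, Σw = 85.1, Σz = 55.6, Σw² = 1839.19, Σz² = 891.82, Σwz = 1149.41
nΣwz − ΣwΣz = 4597.64 − 4731.56 = -133.92
nΣw² − (Σw)² = 7356.76 − 7242.01 = 114.75; nΣz² − (Σz)² = 3567.28 − 3091.36 = 475.92
r = -133.92 / √(114.75 × 475.92) = -133.92 / 233.6917 ≈ -0.5731

-0.5731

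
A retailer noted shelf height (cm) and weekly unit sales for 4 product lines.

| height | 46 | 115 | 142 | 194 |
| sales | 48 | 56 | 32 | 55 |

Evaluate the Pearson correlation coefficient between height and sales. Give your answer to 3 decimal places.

0.064

n = 4, Σx = 497, Σy = 191, Σx² = 73141, Σy² = 9489, Σxy = 23862
nΣxy − ΣxΣy = 95448 − 94927 = 521
nΣx² − (Σx)² = 292564 − 247009 = 45555; nΣy² − (Σy)² = 37956 − 36481 = 1475
r = 521 / √(45555 × 1475) = 521 / 8197.1718 ≈ 0.064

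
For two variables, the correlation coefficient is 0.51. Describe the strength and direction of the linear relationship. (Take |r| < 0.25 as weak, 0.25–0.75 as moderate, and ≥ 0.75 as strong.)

moderate positive

r = 0.51 > 0 so the relationship is positive.
|r| = 0.51, which falls in the moderate range.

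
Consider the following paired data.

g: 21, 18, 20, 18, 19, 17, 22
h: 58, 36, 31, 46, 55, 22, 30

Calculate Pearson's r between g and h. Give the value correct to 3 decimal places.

0.215

n = 7, Σg = 135, Σh = 278, Σg² = 2623, Σh² = 12146, Σgh = 5393
nΣgh − ΣgΣh = 37751 − 37530 = 221
nΣg² − (Σg)² = 18361 − 18225 = 136; nΣh² − (Σh)² = 85022 − 77284 = 7738
r = 221 / √(136 × 7738) = 221 / 1025.8499 ≈ 0.215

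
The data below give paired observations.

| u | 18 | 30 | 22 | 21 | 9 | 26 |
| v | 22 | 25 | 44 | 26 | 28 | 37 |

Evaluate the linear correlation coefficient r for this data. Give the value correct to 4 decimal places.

n = 6, Σu = 126, Σv = 182, Σu² = 2906, Σv² = 5874, Σuv = 3874
nΣuv − ΣuΣv = 23244 − 22932 = 312
nΣu² − (Σu)² = 17436 − 15876 = 1560; nΣv² − (Σv)² = 35244 − 33124 = 2120
r = 312 / √(1560 × 2120) = 312 / 1818.5709 ≈ 0.1716

0.1716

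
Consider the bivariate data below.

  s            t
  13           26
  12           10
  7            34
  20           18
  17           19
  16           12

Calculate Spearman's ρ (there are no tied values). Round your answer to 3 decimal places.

Rank s: 3, 2, 1, 6, 5, 4
Rank t: 5, 1, 6, 3, 4, 2
d = rank(s) − rank(t): -2, 1, -5, 3, 1, 2; Σd² = 44
ρ = 1 − 6Σd² / [n(n²−1)] = 1 − 6×44 / (6×35) = 1 − 264/210 ≈ -0.257

-0.257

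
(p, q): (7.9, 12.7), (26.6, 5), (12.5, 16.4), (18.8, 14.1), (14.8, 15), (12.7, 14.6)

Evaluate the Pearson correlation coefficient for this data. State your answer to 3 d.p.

n = 6, Σp = 93.3, Σq = 77.8, Σp² = 1659.99, Σq² = 1092.22, Σpq = 1110.83
nΣpq − ΣpΣq = 6664.98 − 7258.74 = -593.76
nΣp² − (Σp)² = 9959.94 − 8704.89 = 1255.05; nΣq² − (Σq)² = 6553.32 − 6052.84 = 500.48
r = -593.76 / √(1255.05 × 500.48) = -593.76 / 792.5449 ≈ -0.749

-0.749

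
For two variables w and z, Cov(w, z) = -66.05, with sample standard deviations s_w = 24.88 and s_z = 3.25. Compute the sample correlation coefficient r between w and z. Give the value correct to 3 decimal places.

-0.817

r = Cov(w,z) / (s_w · s_z) = -66.05 / (24.88 × 3.25)
  = -66.05 / 80.8600 ≈ -0.817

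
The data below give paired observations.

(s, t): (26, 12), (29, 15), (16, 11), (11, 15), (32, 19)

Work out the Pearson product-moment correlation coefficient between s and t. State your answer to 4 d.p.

n = 5, Σs = 114, Σt = 72, Σs² = 2918, Σt² = 1076, Σst = 1696
nΣst − ΣsΣt = 8480 − 8208 = 272
nΣs² − (Σs)² = 14590 − 12996 = 1594; nΣt² − (Σt)² = 5380 − 5184 = 196
r = 272 / √(1594 × 196) = 272 / 558.9490 ≈ 0.4866

0.4866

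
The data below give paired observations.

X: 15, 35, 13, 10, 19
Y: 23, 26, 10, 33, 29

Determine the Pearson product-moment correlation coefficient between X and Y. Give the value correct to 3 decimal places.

n = 5, ΣX = 92, ΣY = 121, ΣX² = 2080, ΣY² = 3235, ΣXY = 2266
nΣXY − ΣXΣY = 11330 − 11132 = 198
nΣX² − (ΣX)² = 10400 − 8464 = 1936; nΣY² − (ΣY)² = 16175 − 14641 = 1534
r = 198 / √(1936 × 1534) = 198 / 1723.3177 ≈ 0.115

0.115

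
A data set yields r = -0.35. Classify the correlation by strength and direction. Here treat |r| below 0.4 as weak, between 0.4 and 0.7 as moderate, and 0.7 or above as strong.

r = -0.35 < 0 so the relationship is negative.
|r| = 0.35, which falls in the weak range.

weak negative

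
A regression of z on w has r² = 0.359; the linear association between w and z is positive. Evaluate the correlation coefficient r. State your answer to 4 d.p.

|r| = √0.359 = 0.5992
The association is positive, so r = 0.5992.

0.5992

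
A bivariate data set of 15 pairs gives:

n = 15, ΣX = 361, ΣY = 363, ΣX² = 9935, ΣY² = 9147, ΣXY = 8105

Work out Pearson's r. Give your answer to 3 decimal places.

r = (nΣXY − ΣXΣY) / √[(nΣX² − (ΣX)²)(nΣY² − (ΣY)²)]
Numerator: 15×8105 − 361×363 = -9468
Denominator: √[(149025 − 130321)(137205 − 131769)] = √[18704 × 5436] = 10083.3994
r = -9468 / 10083.3994 ≈ -0.939

-0.939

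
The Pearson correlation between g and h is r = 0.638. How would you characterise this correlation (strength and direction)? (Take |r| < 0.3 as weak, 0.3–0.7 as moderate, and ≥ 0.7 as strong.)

moderate positive

r = 0.638 > 0 so the relationship is positive.
|r| = 0.638, which falls in the moderate range.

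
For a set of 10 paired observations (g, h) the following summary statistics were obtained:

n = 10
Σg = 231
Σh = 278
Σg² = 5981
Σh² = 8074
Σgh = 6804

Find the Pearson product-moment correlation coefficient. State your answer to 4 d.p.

r = (nΣgh − ΣgΣh) / √[(nΣg² − (Σg)²)(nΣh² − (Σh)²)]
Numerator: 10×6804 − 231×278 = 3822
Denominator: √[(59810 − 53361)(80740 − 77284)] = √[6449 × 3456] = 4720.9897
r = 3822 / 4720.9897 ≈ 0.8096

0.8096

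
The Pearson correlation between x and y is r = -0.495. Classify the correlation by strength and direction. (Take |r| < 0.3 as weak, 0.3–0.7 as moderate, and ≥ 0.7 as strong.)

r = -0.495 < 0 so the relationship is negative.
|r| = 0.495, which falls in the moderate range.

moderate negative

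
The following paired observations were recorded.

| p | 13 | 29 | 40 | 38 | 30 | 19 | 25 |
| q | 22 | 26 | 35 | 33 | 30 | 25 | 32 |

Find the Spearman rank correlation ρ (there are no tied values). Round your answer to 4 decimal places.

Rank p: 1, 4, 7, 6, 5, 2, 3
Rank q: 1, 3, 7, 6, 4, 2, 5
d = rank(p) − rank(q): 0, 1, 0, 0, 1, 0, -2; Σd² = 6
ρ = 1 − 6Σd² / [n(n²−1)] = 1 − 6×6 / (7×48) = 1 − 36/336 ≈ 0.8929

0.8929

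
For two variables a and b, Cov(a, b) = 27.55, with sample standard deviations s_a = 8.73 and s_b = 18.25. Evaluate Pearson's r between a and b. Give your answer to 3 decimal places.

0.173

r = Cov(a,b) / (s_a · s_b) = 27.55 / (8.73 × 18.25)
  = 27.55 / 159.3225 ≈ 0.173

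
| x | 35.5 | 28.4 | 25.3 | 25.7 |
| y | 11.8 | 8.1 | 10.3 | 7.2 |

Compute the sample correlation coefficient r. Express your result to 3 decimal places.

n = 4, Σx = 114.9, Σy = 37.4, Σx² = 3367.39, Σy² = 362.78, Σxy = 1094.57
nΣxy − ΣxΣy = 4378.28 − 4297.26 = 81.02
nΣx² − (Σx)² = 13469.56 − 13202.01 = 267.55; nΣy² − (Σy)² = 1451.12 − 1398.76 = 52.36
r = 81.02 / √(267.55 × 52.36) = 81.02 / 118.3593 ≈ 0.685

0.685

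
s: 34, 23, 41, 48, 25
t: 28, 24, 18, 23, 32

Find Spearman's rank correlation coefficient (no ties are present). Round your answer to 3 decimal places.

-0.600

Rank s: 3, 1, 4, 5, 2
Rank t: 4, 3, 1, 2, 5
d = rank(s) − rank(t): -1, -2, 3, 3, -3; Σd² = 32
ρ = 1 − 6Σd² / [n(n²−1)] = 1 − 6×32 / (5×24) = 1 − 192/120 ≈ -0.600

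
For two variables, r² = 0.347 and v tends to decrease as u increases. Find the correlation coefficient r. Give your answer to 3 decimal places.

|r| = √0.347 = 0.589
The association is negative, so r = −0.589.

-0.589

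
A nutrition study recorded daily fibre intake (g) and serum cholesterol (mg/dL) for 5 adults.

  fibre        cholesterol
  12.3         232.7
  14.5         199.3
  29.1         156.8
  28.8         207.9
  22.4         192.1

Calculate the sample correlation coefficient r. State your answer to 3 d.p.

-0.666

n = 5, Σx = 107.1, Σy = 988.8, Σx² = 2539.55, Σy² = 198580.84, Σxy = 20605.5
nΣxy − ΣxΣy = 103027.5 − 105900.48 = -2872.98
nΣx² − (Σx)² = 12697.75 − 11470.41 = 1227.34; nΣy² − (Σy)² = 992904.2 − 977725.44 = 15178.76
r = -2872.98 / √(1227.34 × 15178.76) = -2872.98 / 4316.1904 ≈ -0.666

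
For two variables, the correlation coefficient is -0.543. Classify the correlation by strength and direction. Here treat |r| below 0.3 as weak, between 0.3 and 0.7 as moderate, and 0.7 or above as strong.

moderate negative

r = -0.543 < 0 so the relationship is negative.
|r| = 0.543, which falls in the moderate range.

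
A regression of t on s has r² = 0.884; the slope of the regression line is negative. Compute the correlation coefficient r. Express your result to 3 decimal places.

-0.940

|r| = √0.884 = 0.940
The association is negative, so r = −0.940.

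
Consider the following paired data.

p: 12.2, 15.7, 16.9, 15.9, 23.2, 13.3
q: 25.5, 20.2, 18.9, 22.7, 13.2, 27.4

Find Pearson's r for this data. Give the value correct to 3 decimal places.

n = 6, Σp = 97.2, Σq = 127.9, Σp² = 1648.88, Σq² = 2855.79, Σpq = 1979.24
nΣpq − ΣpΣq = 11875.44 − 12431.88 = -556.44
nΣp² − (Σp)² = 9893.28 − 9447.84 = 445.44; nΣq² − (Σq)² = 17134.74 − 16358.41 = 776.33
r = -556.44 / √(445.44 × 776.33) = -556.44 / 588.0548 ≈ -0.946

-0.946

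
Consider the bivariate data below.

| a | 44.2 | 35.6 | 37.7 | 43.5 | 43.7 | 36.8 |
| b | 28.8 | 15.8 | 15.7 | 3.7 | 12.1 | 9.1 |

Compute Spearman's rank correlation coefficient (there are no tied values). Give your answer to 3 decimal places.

0.143

Rank a: 6, 1, 3, 4, 5, 2
Rank b: 6, 5, 4, 1, 3, 2
d = rank(a) − rank(b): 0, -4, -1, 3, 2, 0; Σd² = 30
ρ = 1 − 6Σd² / [n(n²−1)] = 1 − 6×30 / (6×35) = 1 − 180/210 ≈ 0.143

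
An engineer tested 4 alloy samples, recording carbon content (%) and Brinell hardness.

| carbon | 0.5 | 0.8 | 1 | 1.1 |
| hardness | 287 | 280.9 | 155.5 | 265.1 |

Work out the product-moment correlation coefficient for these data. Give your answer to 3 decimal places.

-0.508

n = 4, Σx = 3.4, Σy = 988.5, Σx² = 3.1, Σy² = 255732.07, Σxy = 815.33
nΣxy − ΣxΣy = 3261.32 − 3360.9 = -99.58
nΣx² − (Σx)² = 12.4 − 11.56 = 0.84; nΣy² − (Σy)² = 1022928.28 − 977132.25 = 45796.03
r = -99.58 / √(0.84 × 45796.03) = -99.58 / 196.1343 ≈ -0.508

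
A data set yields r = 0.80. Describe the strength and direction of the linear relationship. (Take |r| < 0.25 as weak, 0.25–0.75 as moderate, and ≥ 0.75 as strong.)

strong positive

r = 0.80 > 0 so the relationship is positive.
|r| = 0.80, which falls in the strong range.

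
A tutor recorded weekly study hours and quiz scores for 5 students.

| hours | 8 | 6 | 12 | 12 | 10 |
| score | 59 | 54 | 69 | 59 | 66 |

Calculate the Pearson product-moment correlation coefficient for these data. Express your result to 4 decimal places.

n = 5, Σx = 48, Σy = 307, Σx² = 488, Σy² = 18995, Σxy = 2992
nΣxy − ΣxΣy = 14960 − 14736 = 224
nΣx² − (Σx)² = 2440 − 2304 = 136; nΣy² − (Σy)² = 94975 − 94249 = 726
r = 224 / √(136 × 726) = 224 / 314.2229 ≈ 0.7129

0.7129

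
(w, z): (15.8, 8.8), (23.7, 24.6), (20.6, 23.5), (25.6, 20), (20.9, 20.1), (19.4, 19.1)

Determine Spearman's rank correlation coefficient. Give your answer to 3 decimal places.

Rank w: 1, 5, 3, 6, 4, 2
Rank z: 1, 6, 5, 3, 4, 2
d = rank(w) − rank(z): 0, -1, -2, 3, 0, 0; Σd² = 14
ρ = 1 − 6Σd² / [n(n²−1)] = 1 − 6×14 / (6×35) = 1 − 84/210 ≈ 0.600

0.600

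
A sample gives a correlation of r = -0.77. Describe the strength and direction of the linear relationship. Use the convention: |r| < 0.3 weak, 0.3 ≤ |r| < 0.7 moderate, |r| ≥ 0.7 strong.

r = -0.77 < 0 so the relationship is negative.
|r| = 0.77, which falls in the strong range.

strong negative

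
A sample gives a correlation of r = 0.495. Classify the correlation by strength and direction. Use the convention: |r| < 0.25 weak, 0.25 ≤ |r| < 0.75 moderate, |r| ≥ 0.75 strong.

moderate positive

r = 0.495 > 0 so the relationship is positive.
|r| = 0.495, which falls in the moderate range.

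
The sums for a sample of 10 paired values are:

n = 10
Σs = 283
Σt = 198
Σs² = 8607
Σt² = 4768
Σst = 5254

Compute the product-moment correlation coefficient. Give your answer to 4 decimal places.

r = (nΣst − ΣsΣt) / √[(nΣs² − (Σs)²)(nΣt² − (Σt)²)]
Numerator: 10×5254 − 283×198 = -3494
Denominator: √[(86070 − 80089)(47680 − 39204)] = √[5981 × 8476] = 7120.0390
r = -3494 / 7120.0390 ≈ -0.4907

-0.4907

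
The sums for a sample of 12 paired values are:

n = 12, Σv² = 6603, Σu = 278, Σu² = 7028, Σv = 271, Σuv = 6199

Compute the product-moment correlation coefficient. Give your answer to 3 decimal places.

r = (nΣuv − ΣuΣv) / √[(nΣu² − (Σu)²)(nΣv² − (Σv)²)]
Numerator: 12×6199 − 278×271 = -950
Denominator: √[(84336 − 77284)(79236 − 73441)] = √[7052 × 5795] = 6392.6786
r = -950 / 6392.6786 ≈ -0.149

-0.149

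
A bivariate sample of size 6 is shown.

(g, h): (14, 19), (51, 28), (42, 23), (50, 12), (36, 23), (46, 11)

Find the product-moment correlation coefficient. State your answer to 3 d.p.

n = 6, Σg = 239, Σh = 116, Σg² = 10473, Σh² = 2468, Σgh = 4594
nΣgh − ΣgΣh = 27564 − 27724 = -160
nΣg² − (Σg)² = 62838 − 57121 = 5717; nΣh² − (Σh)² = 14808 − 13456 = 1352
r = -160 / √(5717 × 1352) = -160 / 2780.1770 ≈ -0.058

-0.058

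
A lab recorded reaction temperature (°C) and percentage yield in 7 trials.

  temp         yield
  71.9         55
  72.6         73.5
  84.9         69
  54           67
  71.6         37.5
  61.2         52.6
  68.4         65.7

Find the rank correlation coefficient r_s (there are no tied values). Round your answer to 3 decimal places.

0.429

Rank temp: 5, 6, 7, 1, 4, 2, 3
Rank yield: 3, 7, 6, 5, 1, 2, 4
d = rank(temp) − rank(yield): 2, -1, 1, -4, 3, 0, -1; Σd² = 32
ρ = 1 − 6Σd² / [n(n²−1)] = 1 − 6×32 / (7×48) = 1 − 192/336 ≈ 0.429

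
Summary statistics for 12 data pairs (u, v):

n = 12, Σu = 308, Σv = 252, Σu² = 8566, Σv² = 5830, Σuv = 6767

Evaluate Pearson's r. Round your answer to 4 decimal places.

0.5015

r = (nΣuv − ΣuΣv) / √[(nΣu² − (Σu)²)(nΣv² − (Σv)²)]
Numerator: 12×6767 − 308×252 = 3588
Denominator: √[(102792 − 94864)(69960 − 63504)] = √[7928 × 6456] = 7154.2413
r = 3588 / 7154.2413 ≈ 0.5015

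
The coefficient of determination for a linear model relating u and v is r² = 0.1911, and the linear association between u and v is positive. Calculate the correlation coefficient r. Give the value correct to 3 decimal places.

|r| = √0.1911 = 0.437
The association is positive, so r = 0.437.

0.437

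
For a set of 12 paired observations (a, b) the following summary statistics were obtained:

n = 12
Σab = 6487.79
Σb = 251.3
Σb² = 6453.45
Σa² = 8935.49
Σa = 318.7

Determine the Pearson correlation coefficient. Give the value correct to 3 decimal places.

-0.249

r = (nΣab − ΣaΣb) / √[(nΣa² − (Σa)²)(nΣb² − (Σb)²)]
Numerator: 12×6487.79 − 318.7×251.3 = -2235.83
Denominator: √[(107225.88 − 101569.69)(77441.4 − 63151.69)] = √[5656.19 × 14289.71] = 8990.2900
r = -2235.83 / 8990.2900 ≈ -0.249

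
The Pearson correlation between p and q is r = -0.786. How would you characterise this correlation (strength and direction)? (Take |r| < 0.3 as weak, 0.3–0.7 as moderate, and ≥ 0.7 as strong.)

r = -0.786 < 0 so the relationship is negative.
|r| = 0.786, which falls in the strong range.

strong negative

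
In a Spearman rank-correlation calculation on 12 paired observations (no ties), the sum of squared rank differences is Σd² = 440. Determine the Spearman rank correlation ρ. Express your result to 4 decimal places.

ρ = 1 − 6Σd² / [n(n²−1)] = 1 − 6×440 / (12×143)
  = 1 − 2640/1716 = 1 − 1.53846 ≈ -0.5385

-0.5385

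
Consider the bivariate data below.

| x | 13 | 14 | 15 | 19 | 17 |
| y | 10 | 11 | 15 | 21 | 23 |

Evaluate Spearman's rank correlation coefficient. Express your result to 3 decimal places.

0.900

Rank x: 1, 2, 3, 5, 4
Rank y: 1, 2, 3, 4, 5
d = rank(x) − rank(y): 0, 0, 0, 1, -1; Σd² = 2
ρ = 1 − 6Σd² / [n(n²−1)] = 1 − 6×2 / (5×24) = 1 − 12/120 ≈ 0.900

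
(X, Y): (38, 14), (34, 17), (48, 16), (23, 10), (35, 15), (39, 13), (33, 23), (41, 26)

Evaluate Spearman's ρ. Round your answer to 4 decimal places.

0.2381

Rank X: 5, 3, 8, 1, 4, 6, 2, 7
Rank Y: 3, 6, 5, 1, 4, 2, 7, 8
d = rank(X) − rank(Y): 2, -3, 3, 0, 0, 4, -5, -1; Σd² = 64
ρ = 1 − 6Σd² / [n(n²−1)] = 1 − 6×64 / (8×63) = 1 − 384/504 ≈ 0.2381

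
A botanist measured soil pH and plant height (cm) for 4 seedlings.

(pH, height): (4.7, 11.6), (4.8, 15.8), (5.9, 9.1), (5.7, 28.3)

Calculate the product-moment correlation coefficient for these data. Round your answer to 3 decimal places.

0.226

n = 4, Σx = 21.1, Σy = 64.8, Σx² = 112.43, Σy² = 1267.9, Σxy = 345.36
nΣxy − ΣxΣy = 1381.44 − 1367.28 = 14.16
nΣx² − (Σx)² = 449.72 − 445.21 = 4.51; nΣy² − (Σy)² = 5071.6 − 4199.04 = 872.56
r = 14.16 / √(4.51 × 872.56) = 14.16 / 62.7315 ≈ 0.226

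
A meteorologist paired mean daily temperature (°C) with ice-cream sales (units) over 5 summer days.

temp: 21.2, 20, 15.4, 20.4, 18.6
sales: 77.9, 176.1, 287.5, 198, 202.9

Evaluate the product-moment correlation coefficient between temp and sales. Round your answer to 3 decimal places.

n = 5, Σx = 95.6, Σy = 942.4, Σx² = 1848.72, Σy² = 200108.28, Σxy = 17414.12
nΣxy − ΣxΣy = 87070.6 − 90093.44 = -3022.84
nΣx² − (Σx)² = 9243.6 − 9139.36 = 104.24; nΣy² − (Σy)² = 1000541.4 − 888117.76 = 112423.64
r = -3022.84 / √(104.24 × 112423.64) = -3022.84 / 3423.3084 ≈ -0.883

-0.883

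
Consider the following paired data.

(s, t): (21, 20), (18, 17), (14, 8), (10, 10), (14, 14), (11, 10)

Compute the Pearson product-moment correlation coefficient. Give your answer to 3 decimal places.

0.875

n = 6, Σs = 88, Σt = 79, Σs² = 1378, Σt² = 1149, Σst = 1244
nΣst − ΣsΣt = 7464 − 6952 = 512
nΣs² − (Σs)² = 8268 − 7744 = 524; nΣt² − (Σt)² = 6894 − 6241 = 653
r = 512 / √(524 × 653) = 512 / 584.9547 ≈ 0.875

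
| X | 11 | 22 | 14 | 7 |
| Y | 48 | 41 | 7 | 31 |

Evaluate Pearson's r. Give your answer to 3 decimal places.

n = 4, ΣX = 54, ΣY = 127, ΣX² = 850, ΣY² = 4995, ΣXY = 1745
nΣXY − ΣXΣY = 6980 − 6858 = 122
nΣX² − (ΣX)² = 3400 − 2916 = 484; nΣY² − (ΣY)² = 19980 − 16129 = 3851
r = 122 / √(484 × 3851) = 122 / 1365.2414 ≈ 0.089

0.089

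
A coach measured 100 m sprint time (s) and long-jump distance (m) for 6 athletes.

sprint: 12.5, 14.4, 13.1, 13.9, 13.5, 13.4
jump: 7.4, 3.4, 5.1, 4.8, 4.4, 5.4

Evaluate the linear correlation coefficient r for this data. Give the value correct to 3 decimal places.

-0.917

n = 6, Σx = 80.8, Σy = 30.5, Σx² = 1090.24, Σy² = 163.89, Σxy = 406.75
nΣxy − ΣxΣy = 2440.5 − 2464.4 = -23.9
nΣx² − (Σx)² = 6541.44 − 6528.64 = 12.8; nΣy² − (Σy)² = 983.34 − 930.25 = 53.09
r = -23.9 / √(12.8 × 53.09) = -23.9 / 26.0682 ≈ -0.917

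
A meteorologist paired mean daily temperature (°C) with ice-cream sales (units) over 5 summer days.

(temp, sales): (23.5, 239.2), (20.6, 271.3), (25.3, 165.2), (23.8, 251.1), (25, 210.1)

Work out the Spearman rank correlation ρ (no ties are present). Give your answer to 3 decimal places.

Rank temp: 2, 1, 5, 3, 4
Rank sales: 3, 5, 1, 4, 2
d = rank(temp) − rank(sales): -1, -4, 4, -1, 2; Σd² = 38
ρ = 1 − 6Σd² / [n(n²−1)] = 1 − 6×38 / (5×24) = 1 − 228/120 ≈ -0.900

-0.900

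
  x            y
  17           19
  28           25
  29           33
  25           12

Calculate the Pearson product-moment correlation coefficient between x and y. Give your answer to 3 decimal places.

n = 4, Σx = 99, Σy = 89, Σx² = 2539, Σy² = 2219, Σxy = 2280
nΣxy − ΣxΣy = 9120 − 8811 = 309
nΣx² − (Σx)² = 10156 − 9801 = 355; nΣy² − (Σy)² = 8876 − 7921 = 955
r = 309 / √(355 × 955) = 309 / 582.2585 ≈ 0.531

0.531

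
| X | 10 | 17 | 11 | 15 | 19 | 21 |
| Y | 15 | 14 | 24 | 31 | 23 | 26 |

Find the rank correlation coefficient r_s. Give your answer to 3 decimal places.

Rank X: 1, 4, 2, 3, 5, 6
Rank Y: 2, 1, 4, 6, 3, 5
d = rank(X) − rank(Y): -1, 3, -2, -3, 2, 1; Σd² = 28
ρ = 1 − 6Σd² / [n(n²−1)] = 1 − 6×28 / (6×35) = 1 − 168/210 ≈ 0.200

0.200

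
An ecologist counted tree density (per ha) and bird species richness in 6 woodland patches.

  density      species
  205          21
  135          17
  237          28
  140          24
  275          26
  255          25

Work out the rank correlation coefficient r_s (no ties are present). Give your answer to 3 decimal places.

0.771

Rank density: 3, 1, 4, 2, 6, 5
Rank species: 2, 1, 6, 3, 5, 4
d = rank(density) − rank(species): 1, 0, -2, -1, 1, 1; Σd² = 8
ρ = 1 − 6Σd² / [n(n²−1)] = 1 − 6×8 / (6×35) = 1 − 48/210 ≈ 0.771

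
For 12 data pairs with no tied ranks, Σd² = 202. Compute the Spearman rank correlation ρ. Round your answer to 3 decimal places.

0.294

ρ = 1 − 6Σd² / [n(n²−1)] = 1 − 6×202 / (12×143)
  = 1 − 1212/1716 = 1 − 0.7063 ≈ 0.294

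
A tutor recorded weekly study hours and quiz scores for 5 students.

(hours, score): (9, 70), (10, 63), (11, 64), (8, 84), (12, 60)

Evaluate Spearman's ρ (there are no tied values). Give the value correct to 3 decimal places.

Rank hours: 2, 3, 4, 1, 5
Rank score: 4, 2, 3, 5, 1
d = rank(hours) − rank(score): -2, 1, 1, -4, 4; Σd² = 38
ρ = 1 − 6Σd² / [n(n²−1)] = 1 − 6×38 / (5×24) = 1 − 228/120 ≈ -0.900

-0.900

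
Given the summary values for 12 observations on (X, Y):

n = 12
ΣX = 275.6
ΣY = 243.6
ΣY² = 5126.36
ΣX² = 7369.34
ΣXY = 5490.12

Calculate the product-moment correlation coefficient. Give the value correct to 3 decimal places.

-0.241

r = (nΣXY − ΣXΣY) / √[(nΣX² − (ΣX)²)(nΣY² − (ΣY)²)]
Numerator: 12×5490.12 − 275.6×243.6 = -1254.72
Denominator: √[(88432.08 − 75955.36)(61516.32 − 59340.96)] = √[12476.72 × 2175.36] = 5209.7368
r = -1254.72 / 5209.7368 ≈ -0.241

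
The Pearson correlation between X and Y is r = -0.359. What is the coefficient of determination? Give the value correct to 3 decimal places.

r² = (-0.359)² = 0.129

0.129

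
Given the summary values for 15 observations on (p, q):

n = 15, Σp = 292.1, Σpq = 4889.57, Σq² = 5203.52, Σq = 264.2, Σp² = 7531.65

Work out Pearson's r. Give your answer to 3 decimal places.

-0.254

r = (nΣpq − ΣpΣq) / √[(nΣp² − (Σp)²)(nΣq² − (Σq)²)]
Numerator: 15×4889.57 − 292.1×264.2 = -3829.27
Denominator: √[(112974.75 − 85322.41)(78052.8 − 69801.64)] = √[27652.34 × 8251.16] = 15105.0946
r = -3829.27 / 15105.0946 ≈ -0.254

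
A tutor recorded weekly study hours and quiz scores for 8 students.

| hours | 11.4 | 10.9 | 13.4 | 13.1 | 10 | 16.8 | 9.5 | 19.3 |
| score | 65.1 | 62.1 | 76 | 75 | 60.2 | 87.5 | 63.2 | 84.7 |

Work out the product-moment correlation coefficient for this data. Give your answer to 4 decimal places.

0.9370

n = 8, Σx = 104.4, Σy = 573.8, Σx² = 1444.92, Σy² = 41944.04, Σxy = 7727.04
nΣxy − ΣxΣy = 61816.32 − 59904.72 = 1911.6
nΣx² − (Σx)² = 11559.36 − 10899.36 = 660; nΣy² − (Σy)² = 335552.32 − 329246.44 = 6305.88
r = 1911.6 / √(660 × 6305.88) = 1911.6 / 2040.0688 ≈ 0.9370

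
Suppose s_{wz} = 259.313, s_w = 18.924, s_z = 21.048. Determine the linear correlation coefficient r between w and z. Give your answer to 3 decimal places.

r = Cov(w,z) / (s_w · s_z) = 259.313 / (18.924 × 21.048)
  = 259.313 / 398.3124 ≈ 0.651

0.651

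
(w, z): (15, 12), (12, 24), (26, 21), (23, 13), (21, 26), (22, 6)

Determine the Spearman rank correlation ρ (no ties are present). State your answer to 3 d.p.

-0.200

Rank w: 2, 1, 6, 5, 3, 4
Rank z: 2, 5, 4, 3, 6, 1
d = rank(w) − rank(z): 0, -4, 2, 2, -3, 3; Σd² = 42
ρ = 1 − 6Σd² / [n(n²−1)] = 1 − 6×42 / (6×35) = 1 − 252/210 ≈ -0.200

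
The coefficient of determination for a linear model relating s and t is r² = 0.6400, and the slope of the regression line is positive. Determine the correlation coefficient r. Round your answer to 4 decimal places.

0.8000

|r| = √0.6400 = 0.8000
The association is positive, so r = 0.8000.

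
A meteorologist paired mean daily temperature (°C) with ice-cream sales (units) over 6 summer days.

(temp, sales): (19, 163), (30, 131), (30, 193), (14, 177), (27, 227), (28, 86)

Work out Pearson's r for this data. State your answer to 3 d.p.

-0.164

n = 6, Σx = 148, Σy = 977, Σx² = 3870, Σy² = 171233, Σxy = 23832
nΣxy − ΣxΣy = 142992 − 144596 = -1604
nΣx² − (Σx)² = 23220 − 21904 = 1316; nΣy² − (Σy)² = 1027398 − 954529 = 72869
r = -1604 / √(1316 × 72869) = -1604 / 9792.6301 ≈ -0.164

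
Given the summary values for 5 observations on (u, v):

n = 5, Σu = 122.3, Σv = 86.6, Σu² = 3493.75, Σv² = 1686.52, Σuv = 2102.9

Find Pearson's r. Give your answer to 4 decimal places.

r = (nΣuv − ΣuΣv) / √[(nΣu² − (Σu)²)(nΣv² − (Σv)²)]
Numerator: 5×2102.9 − 122.3×86.6 = -76.68
Denominator: √[(17468.75 − 14957.29)(8432.6 − 7499.56)] = √[2511.46 × 933.04] = 1530.7817
r = -76.68 / 1530.7817 ≈ -0.0501

-0.0501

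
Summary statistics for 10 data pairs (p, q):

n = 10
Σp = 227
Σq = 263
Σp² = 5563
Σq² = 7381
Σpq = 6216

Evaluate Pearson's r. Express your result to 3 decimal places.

r = (nΣpq − ΣpΣq) / √[(nΣp² − (Σp)²)(nΣq² − (Σq)²)]
Numerator: 10×6216 − 227×263 = 2459
Denominator: √[(55630 − 51529)(73810 − 69169)] = √[4101 × 4641] = 4362.6530
r = 2459 / 4362.6530 ≈ 0.564

0.564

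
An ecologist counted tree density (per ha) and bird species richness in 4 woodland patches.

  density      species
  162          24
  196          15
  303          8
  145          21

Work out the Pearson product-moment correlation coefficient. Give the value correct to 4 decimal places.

n = 4, Σx = 806, Σy = 68, Σx² = 177494, Σy² = 1306, Σxy = 12297
nΣxy − ΣxΣy = 49188 − 54808 = -5620
nΣx² − (Σx)² = 709976 − 649636 = 60340; nΣy² − (Σy)² = 5224 − 4624 = 600
r = -5620 / √(60340 × 600) = -5620 / 6016.9760 ≈ -0.9340

-0.9340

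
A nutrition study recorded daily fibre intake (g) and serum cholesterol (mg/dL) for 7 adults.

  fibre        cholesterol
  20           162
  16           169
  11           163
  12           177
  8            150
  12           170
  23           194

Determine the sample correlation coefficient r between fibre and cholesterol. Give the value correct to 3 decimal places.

n = 7, Σx = 102, Σy = 1185, Σx² = 1658, Σy² = 201739, Σxy = 17563
nΣxy − ΣxΣy = 122941 − 120870 = 2071
nΣx² − (Σx)² = 11606 − 10404 = 1202; nΣy² − (Σy)² = 1412173 − 1404225 = 7948
r = 2071 / √(1202 × 7948) = 2071 / 3090.8730 ≈ 0.670

0.670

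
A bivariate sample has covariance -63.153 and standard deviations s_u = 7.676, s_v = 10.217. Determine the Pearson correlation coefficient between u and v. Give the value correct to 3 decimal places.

-0.805

r = Cov(u,v) / (s_u · s_v) = -63.153 / (7.676 × 10.217)
  = -63.153 / 78.4257 ≈ -0.805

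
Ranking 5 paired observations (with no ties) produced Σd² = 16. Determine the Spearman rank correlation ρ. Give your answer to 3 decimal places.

ρ = 1 − 6Σd² / [n(n²−1)] = 1 − 6×16 / (5×24)
  = 1 − 96/120 = 1 − 0.8000 ≈ 0.200

0.200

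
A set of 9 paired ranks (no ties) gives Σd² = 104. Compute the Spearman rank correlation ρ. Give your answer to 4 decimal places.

0.1333

ρ = 1 − 6Σd² / [n(n²−1)] = 1 − 6×104 / (9×80)
  = 1 − 624/720 = 1 − 0.86667 ≈ 0.1333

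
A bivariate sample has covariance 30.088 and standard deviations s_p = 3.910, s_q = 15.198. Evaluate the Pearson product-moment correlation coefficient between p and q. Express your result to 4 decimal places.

0.5063

r = Cov(p,q) / (s_p · s_q) = 30.088 / (3.910 × 15.198)
  = 30.088 / 59.4242 ≈ 0.5063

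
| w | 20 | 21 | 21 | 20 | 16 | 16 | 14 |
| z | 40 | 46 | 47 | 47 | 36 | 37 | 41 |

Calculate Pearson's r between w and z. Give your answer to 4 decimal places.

0.7304

n = 7, Σw = 128, Σz = 294, Σw² = 2390, Σz² = 12480, Σwz = 5435
nΣwz − ΣwΣz = 38045 − 37632 = 413
nΣw² − (Σw)² = 16730 − 16384 = 346; nΣz² − (Σz)² = 87360 − 86436 = 924
r = 413 / √(346 × 924) = 413 / 565.4237 ≈ 0.7304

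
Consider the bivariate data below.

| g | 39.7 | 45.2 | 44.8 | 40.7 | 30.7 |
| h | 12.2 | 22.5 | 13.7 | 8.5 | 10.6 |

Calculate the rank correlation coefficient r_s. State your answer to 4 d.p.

Rank g: 2, 5, 4, 3, 1
Rank h: 3, 5, 4, 1, 2
d = rank(g) − rank(h): -1, 0, 0, 2, -1; Σd² = 6
ρ = 1 − 6Σd² / [n(n²−1)] = 1 − 6×6 / (5×24) = 1 − 36/120 ≈ 0.7000

0.7000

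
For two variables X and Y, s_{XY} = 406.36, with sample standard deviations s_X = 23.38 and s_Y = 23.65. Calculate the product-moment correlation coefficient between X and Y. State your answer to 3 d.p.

0.735

r = Cov(X,Y) / (s_X · s_Y) = 406.36 / (23.38 × 23.65)
  = 406.36 / 552.9370 ≈ 0.735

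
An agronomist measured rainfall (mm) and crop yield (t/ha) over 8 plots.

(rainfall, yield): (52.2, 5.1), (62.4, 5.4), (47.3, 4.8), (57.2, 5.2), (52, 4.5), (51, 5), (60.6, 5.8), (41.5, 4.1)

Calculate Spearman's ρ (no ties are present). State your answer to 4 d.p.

0.9048

Rank rainfall: 5, 8, 2, 6, 4, 3, 7, 1
Rank yield: 5, 7, 3, 6, 2, 4, 8, 1
d = rank(rainfall) − rank(yield): 0, 1, -1, 0, 2, -1, -1, 0; Σd² = 8
ρ = 1 − 6Σd² / [n(n²−1)] = 1 − 6×8 / (8×63) = 1 − 48/504 ≈ 0.9048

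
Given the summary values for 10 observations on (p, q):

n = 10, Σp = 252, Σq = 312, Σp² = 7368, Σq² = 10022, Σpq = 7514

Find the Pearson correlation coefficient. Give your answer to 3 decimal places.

-0.644

r = (nΣpq − ΣpΣq) / √[(nΣp² − (Σp)²)(nΣq² − (Σq)²)]
Numerator: 10×7514 − 252×312 = -3484
Denominator: √[(73680 − 63504)(100220 − 97344)] = √[10176 × 2876] = 5409.8222
r = -3484 / 5409.8222 ≈ -0.644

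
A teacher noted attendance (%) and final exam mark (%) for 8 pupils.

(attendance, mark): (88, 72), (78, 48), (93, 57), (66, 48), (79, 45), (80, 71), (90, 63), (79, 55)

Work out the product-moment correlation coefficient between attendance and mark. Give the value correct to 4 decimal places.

0.5310

n = 8, Σx = 653, Σy = 459, Σx² = 53815, Σy² = 27101, Σxy = 37799
nΣxy − ΣxΣy = 302392 − 299727 = 2665
nΣx² − (Σx)² = 430520 − 426409 = 4111; nΣy² − (Σy)² = 216808 − 210681 = 6127
r = 2665 / √(4111 × 6127) = 2665 / 5018.7745 ≈ 0.5310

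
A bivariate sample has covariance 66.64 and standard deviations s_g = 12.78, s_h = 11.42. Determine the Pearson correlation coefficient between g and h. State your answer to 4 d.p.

0.4566

r = Cov(g,h) / (s_g · s_h) = 66.64 / (12.78 × 11.42)
  = 66.64 / 145.9476 ≈ 0.4566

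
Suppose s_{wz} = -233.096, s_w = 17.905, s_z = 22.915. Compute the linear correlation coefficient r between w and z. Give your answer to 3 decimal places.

r = Cov(w,z) / (s_w · s_z) = -233.096 / (17.905 × 22.915)
  = -233.096 / 410.2931 ≈ -0.568

-0.568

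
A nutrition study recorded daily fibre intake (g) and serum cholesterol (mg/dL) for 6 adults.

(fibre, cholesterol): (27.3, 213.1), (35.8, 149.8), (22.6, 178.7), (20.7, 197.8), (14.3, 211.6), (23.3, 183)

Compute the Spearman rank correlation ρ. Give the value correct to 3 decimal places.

Rank fibre: 5, 6, 3, 2, 1, 4
Rank cholesterol: 6, 1, 2, 4, 5, 3
d = rank(fibre) − rank(cholesterol): -1, 5, 1, -2, -4, 1; Σd² = 48
ρ = 1 − 6Σd² / [n(n²−1)] = 1 − 6×48 / (6×35) = 1 − 288/210 ≈ -0.371

-0.371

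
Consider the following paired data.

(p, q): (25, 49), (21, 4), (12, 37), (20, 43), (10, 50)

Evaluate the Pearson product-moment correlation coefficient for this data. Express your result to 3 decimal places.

-0.224

n = 5, Σp = 88, Σq = 183, Σp² = 1710, Σq² = 8135, Σpq = 3113
nΣpq − ΣpΣq = 15565 − 16104 = -539
nΣp² − (Σp)² = 8550 − 7744 = 806; nΣq² − (Σq)² = 40675 − 33489 = 7186
r = -539 / √(806 × 7186) = -539 / 2406.6400 ≈ -0.224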